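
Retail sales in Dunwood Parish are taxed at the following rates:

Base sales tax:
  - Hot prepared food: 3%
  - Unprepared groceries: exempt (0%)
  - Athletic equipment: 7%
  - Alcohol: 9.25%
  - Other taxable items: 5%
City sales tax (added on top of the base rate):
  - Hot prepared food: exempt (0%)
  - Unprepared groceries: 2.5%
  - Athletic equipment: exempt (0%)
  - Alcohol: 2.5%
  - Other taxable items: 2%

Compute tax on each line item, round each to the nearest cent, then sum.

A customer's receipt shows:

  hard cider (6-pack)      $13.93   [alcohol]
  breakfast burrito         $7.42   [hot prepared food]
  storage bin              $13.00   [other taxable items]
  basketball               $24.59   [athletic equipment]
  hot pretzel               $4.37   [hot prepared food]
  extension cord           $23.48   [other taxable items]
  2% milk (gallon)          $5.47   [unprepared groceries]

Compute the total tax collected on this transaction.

$6.40

Hard cider (6-pack) $13.93: alcohol → 9.25% + 2.5% city = 11.75% → $1.64
Breakfast burrito $7.42: hot prepared food → 3% + 0% city = 3% → $0.22
Storage bin $13.00: other taxable items → 5% + 2% city = 7% → $0.91
Basketball $24.59: athletic equipment → 7% + 0% city = 7% → $1.72
Hot pretzel $4.37: hot prepared food → 3% + 0% city = 3% → $0.13
Extension cord $23.48: other taxable items → 5% + 2% city = 7% → $1.64
2% milk (gallon) $5.47: unprepared groceries → 0% + 2.5% city = 2.5% → $0.14
Total tax = $1.64 + $0.22 + $0.91 + $1.72 + $0.13 + $1.64 + $0.14 = $6.40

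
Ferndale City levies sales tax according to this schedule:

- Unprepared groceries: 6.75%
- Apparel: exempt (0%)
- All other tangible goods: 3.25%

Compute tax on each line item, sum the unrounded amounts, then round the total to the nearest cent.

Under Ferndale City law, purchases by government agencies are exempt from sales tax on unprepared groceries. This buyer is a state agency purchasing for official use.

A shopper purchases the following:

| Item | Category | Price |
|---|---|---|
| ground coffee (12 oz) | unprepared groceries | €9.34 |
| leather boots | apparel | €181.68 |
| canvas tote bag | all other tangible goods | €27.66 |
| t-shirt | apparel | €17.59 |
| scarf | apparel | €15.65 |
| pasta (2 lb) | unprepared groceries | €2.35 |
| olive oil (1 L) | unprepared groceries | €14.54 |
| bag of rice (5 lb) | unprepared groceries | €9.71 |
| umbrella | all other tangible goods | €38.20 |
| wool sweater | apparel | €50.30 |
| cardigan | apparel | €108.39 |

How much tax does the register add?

€2.14

Ground coffee (12 oz) €9.34: unprepared groceries, buyer-exempt → 0% → €0.00
Leather boots €181.68: apparel → 0% → €0.00
Canvas tote bag €27.66: all other tangible goods → 3.25% → €0.89895
T-shirt €17.59: apparel → 0% → €0.00
Scarf €15.65: apparel → 0% → €0.00
Pasta (2 lb) €2.35: unprepared groceries, buyer-exempt → 0% → €0.00
Olive oil (1 L) €14.54: unprepared groceries, buyer-exempt → 0% → €0.00
Bag of rice (5 lb) €9.71: unprepared groceries, buyer-exempt → 0% → €0.00
Umbrella €38.20: all other tangible goods → 3.25% → €1.2415
Wool sweater €50.30: apparel → 0% → €0.00
Cardigan €108.39: apparel → 0% → €0.00
Unrounded tax sum = €2.14045 → €2.14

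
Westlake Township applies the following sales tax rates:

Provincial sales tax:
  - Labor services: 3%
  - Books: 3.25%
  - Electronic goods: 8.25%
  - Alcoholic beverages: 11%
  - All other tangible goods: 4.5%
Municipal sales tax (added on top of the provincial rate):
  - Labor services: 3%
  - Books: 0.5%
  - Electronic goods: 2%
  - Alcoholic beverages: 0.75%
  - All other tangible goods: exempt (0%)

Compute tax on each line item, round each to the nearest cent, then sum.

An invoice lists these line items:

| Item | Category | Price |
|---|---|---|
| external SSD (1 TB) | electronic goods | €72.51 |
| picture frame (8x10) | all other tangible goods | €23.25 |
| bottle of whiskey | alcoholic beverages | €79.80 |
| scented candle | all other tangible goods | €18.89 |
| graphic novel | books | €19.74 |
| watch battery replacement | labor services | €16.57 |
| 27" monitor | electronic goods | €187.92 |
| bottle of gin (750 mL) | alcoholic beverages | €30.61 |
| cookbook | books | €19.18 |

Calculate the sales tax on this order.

External SSD (1 TB) €72.51: electronic goods → 8.25% + 2% municipal = 10.25% → €7.43
Picture frame (8x10) €23.25: all other tangible goods → 4.5% + 0% municipal = 4.5% → €1.05
Bottle of whiskey €79.80: alcoholic beverages → 11% + 0.75% municipal = 11.75% → €9.38
Scented candle €18.89: all other tangible goods → 4.5% + 0% municipal = 4.5% → €0.85
Graphic novel €19.74: books → 3.25% + 0.5% municipal = 3.75% → €0.74
Watch battery replacement €16.57: labor services → 3% + 3% municipal = 6% → €0.99
27" monitor €187.92: electronic goods → 8.25% + 2% municipal = 10.25% → €19.26
Bottle of gin (750 mL) €30.61: alcoholic beverages → 11% + 0.75% municipal = 11.75% → €3.60
Cookbook €19.18: books → 3.25% + 0.5% municipal = 3.75% → €0.72
Total tax = €7.43 + €1.05 + €9.38 + €0.85 + €0.74 + €0.99 + €19.26 + €3.60 + €0.72 = €44.02

€44.02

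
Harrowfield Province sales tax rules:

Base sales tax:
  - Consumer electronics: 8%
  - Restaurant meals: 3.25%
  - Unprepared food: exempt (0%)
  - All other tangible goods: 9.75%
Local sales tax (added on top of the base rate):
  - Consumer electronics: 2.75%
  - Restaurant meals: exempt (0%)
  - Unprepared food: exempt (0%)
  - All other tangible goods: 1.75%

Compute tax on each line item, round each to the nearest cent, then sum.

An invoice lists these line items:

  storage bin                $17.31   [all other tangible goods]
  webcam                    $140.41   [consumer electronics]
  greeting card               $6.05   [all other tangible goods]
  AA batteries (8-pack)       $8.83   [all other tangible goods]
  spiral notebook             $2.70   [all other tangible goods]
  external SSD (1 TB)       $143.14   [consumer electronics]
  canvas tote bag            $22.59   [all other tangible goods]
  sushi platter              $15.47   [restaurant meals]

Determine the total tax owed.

$37.60

Storage bin $17.31: all other tangible goods → 9.75% + 1.75% local = 11.5% → $1.99
Webcam $140.41: consumer electronics → 8% + 2.75% local = 10.75% → $15.09
Greeting card $6.05: all other tangible goods → 9.75% + 1.75% local = 11.5% → $0.70
AA batteries (8-pack) $8.83: all other tangible goods → 9.75% + 1.75% local = 11.5% → $1.02
Spiral notebook $2.70: all other tangible goods → 9.75% + 1.75% local = 11.5% → $0.31
External SSD (1 TB) $143.14: consumer electronics → 8% + 2.75% local = 10.75% → $15.39
Canvas tote bag $22.59: all other tangible goods → 9.75% + 1.75% local = 11.5% → $2.60
Sushi platter $15.47: restaurant meals → 3.25% + 0% local = 3.25% → $0.50
Total tax = $1.99 + $15.09 + $0.70 + $1.02 + $0.31 + $15.39 + $2.60 + $0.50 = $37.60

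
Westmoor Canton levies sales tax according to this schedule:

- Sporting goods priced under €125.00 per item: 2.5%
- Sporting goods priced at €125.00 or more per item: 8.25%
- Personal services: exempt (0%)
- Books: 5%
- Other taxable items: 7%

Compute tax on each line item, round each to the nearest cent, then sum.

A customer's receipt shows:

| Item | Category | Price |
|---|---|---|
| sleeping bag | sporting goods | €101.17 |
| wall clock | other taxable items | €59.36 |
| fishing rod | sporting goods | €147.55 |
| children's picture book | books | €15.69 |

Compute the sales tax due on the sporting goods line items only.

€14.70

Sleeping bag €101.17: sporting goods, under €125.00 → 2.5% → €2.53
Fishing rod €147.55: sporting goods, €125.00 or more → 8.25% → €12.17
Tax on sporting goods = €2.53 + €12.17 = €14.70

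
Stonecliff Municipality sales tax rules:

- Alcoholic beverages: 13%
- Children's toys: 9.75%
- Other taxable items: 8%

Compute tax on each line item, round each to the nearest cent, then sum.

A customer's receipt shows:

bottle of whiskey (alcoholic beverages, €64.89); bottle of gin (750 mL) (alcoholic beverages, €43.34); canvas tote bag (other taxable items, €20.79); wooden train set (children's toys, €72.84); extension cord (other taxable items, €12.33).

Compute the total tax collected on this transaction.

€23.82

Bottle of whiskey €64.89: alcoholic beverages → 13% → €8.44
Bottle of gin (750 mL) €43.34: alcoholic beverages → 13% → €5.63
Canvas tote bag €20.79: other taxable items → 8% → €1.66
Wooden train set €72.84: children's toys → 9.75% → €7.10
Extension cord €12.33: other taxable items → 8% → €0.99
Total tax = €8.44 + €5.63 + €1.66 + €7.10 + €0.99 = €23.82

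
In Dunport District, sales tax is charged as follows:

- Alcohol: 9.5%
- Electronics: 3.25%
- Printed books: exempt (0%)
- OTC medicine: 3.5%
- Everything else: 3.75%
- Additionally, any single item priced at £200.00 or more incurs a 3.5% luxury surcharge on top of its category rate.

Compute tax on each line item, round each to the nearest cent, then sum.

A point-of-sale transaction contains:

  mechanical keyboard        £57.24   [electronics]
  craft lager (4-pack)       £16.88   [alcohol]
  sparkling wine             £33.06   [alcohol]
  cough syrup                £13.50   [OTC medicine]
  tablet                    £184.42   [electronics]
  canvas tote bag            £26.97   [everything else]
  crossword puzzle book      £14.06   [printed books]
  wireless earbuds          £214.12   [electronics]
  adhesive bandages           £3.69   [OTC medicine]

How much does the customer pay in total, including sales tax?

£592.59

Mechanical keyboard £57.24: electronics → 3.25% → £1.86
Craft lager (4-pack) £16.88: alcohol → 9.5% → £1.60
Sparkling wine £33.06: alcohol → 9.5% → £3.14
Cough syrup £13.50: OTC medicine → 3.5% → £0.47
Tablet £184.42: electronics → 3.25% → £5.99
Canvas tote bag £26.97: everything else → 3.75% → £1.01
Crossword puzzle book £14.06: printed books → 0% → £0.00
Wireless earbuds £214.12: electronics → 3.25% + 3.5% surcharge = 6.75% → £14.45
Adhesive bandages £3.69: OTC medicine → 3.5% → £0.13
Subtotal = £563.94; tax = £28.65; total due = £592.59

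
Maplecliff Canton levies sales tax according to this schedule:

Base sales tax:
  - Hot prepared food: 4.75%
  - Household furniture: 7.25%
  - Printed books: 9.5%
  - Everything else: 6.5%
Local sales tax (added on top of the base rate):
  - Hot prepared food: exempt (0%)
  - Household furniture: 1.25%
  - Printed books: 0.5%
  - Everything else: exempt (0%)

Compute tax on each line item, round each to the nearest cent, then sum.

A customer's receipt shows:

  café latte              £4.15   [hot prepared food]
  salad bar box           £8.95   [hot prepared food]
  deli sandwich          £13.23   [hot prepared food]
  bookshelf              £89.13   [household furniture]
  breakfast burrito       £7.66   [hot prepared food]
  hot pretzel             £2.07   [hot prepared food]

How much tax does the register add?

£9.30

Café latte £4.15: hot prepared food → 4.75% + 0% local = 4.75% → £0.20
Salad bar box £8.95: hot prepared food → 4.75% + 0% local = 4.75% → £0.43
Deli sandwich £13.23: hot prepared food → 4.75% + 0% local = 4.75% → £0.63
Bookshelf £89.13: household furniture → 7.25% + 1.25% local = 8.5% → £7.58
Breakfast burrito £7.66: hot prepared food → 4.75% + 0% local = 4.75% → £0.36
Hot pretzel £2.07: hot prepared food → 4.75% + 0% local = 4.75% → £0.10
Total tax = £0.20 + £0.43 + £0.63 + £7.58 + £0.36 + £0.10 = £9.30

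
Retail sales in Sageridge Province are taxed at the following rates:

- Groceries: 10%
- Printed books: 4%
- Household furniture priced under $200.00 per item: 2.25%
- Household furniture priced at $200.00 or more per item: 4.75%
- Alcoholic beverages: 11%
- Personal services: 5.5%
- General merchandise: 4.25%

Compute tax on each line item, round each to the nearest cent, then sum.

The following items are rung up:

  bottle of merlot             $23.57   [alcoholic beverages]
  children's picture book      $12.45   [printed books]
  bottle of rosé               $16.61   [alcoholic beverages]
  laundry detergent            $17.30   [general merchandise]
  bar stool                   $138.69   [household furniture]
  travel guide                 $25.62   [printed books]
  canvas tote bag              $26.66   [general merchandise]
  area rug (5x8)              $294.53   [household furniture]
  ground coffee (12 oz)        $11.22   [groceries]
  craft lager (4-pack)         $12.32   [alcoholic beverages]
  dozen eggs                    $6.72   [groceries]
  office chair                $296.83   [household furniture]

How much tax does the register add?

$42.17

Bottle of merlot $23.57: alcoholic beverages → 11% → $2.59
Children's picture book $12.45: printed books → 4% → $0.50
Bottle of rosé $16.61: alcoholic beverages → 11% → $1.83
Laundry detergent $17.30: general merchandise → 4.25% → $0.74
Bar stool $138.69: household furniture, under $200.00 → 2.25% → $3.12
Travel guide $25.62: printed books → 4% → $1.02
Canvas tote bag $26.66: general merchandise → 4.25% → $1.13
Area rug (5x8) $294.53: household furniture, $200.00 or more → 4.75% → $13.99
Ground coffee (12 oz) $11.22: groceries → 10% → $1.12
Craft lager (4-pack) $12.32: alcoholic beverages → 11% → $1.36
Dozen eggs $6.72: groceries → 10% → $0.67
Office chair $296.83: household furniture, $200.00 or more → 4.75% → $14.10
Total tax = $2.59 + $0.50 + $1.83 + $0.74 + $3.12 + $1.02 + $1.13 + $13.99 + $1.12 + $1.36 + $0.67 + $14.10 = $42.17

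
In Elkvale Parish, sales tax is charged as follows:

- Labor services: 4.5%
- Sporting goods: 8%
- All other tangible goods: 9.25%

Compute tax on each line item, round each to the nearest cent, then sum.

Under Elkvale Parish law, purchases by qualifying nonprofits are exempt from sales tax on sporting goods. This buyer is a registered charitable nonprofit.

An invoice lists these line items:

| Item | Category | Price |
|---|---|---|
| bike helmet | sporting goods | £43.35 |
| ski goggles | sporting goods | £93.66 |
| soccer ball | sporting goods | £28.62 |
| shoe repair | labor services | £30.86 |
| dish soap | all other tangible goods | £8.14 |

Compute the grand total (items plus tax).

£206.77

Bike helmet £43.35: sporting goods, buyer-exempt → 0% → £0.00
Ski goggles £93.66: sporting goods, buyer-exempt → 0% → £0.00
Soccer ball £28.62: sporting goods, buyer-exempt → 0% → £0.00
Shoe repair £30.86: labor services → 4.5% → £1.39
Dish soap £8.14: all other tangible goods → 9.25% → £0.75
Subtotal = £204.63; tax = £2.14; total due = £206.77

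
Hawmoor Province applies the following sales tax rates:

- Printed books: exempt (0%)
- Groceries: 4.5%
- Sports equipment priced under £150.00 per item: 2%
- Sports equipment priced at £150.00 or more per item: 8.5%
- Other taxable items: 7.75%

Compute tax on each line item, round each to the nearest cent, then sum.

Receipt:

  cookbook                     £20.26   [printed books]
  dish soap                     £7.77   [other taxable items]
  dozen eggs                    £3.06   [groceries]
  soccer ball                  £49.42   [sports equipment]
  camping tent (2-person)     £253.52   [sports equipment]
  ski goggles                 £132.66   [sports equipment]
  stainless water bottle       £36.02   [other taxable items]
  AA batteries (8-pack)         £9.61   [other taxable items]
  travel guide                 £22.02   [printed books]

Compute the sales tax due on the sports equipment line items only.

£25.19

Soccer ball £49.42: sports equipment, under £150.00 → 2% → £0.99
Camping tent (2-person) £253.52: sports equipment, £150.00 or more → 8.5% → £21.55
Ski goggles £132.66: sports equipment, under £150.00 → 2% → £2.65
Tax on sports equipment = £0.99 + £21.55 + £2.65 = £25.19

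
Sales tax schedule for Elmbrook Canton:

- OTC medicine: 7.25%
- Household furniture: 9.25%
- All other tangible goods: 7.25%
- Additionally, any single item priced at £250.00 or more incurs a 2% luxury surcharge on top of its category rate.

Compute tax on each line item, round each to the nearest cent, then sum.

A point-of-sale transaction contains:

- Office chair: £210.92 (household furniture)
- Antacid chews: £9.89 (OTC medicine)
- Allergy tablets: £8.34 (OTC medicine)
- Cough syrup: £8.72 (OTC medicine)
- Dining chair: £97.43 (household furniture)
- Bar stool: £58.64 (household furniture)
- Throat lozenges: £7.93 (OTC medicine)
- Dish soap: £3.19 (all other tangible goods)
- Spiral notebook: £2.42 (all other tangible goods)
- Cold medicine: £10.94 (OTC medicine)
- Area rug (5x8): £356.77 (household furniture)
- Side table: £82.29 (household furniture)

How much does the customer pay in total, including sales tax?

Office chair £210.92: household furniture → 9.25% → £19.51
Antacid chews £9.89: OTC medicine → 7.25% → £0.72
Allergy tablets £8.34: OTC medicine → 7.25% → £0.60
Cough syrup £8.72: OTC medicine → 7.25% → £0.63
Dining chair £97.43: household furniture → 9.25% → £9.01
Bar stool £58.64: household furniture → 9.25% → £5.42
Throat lozenges £7.93: OTC medicine → 7.25% → £0.57
Dish soap £3.19: all other tangible goods → 7.25% → £0.23
Spiral notebook £2.42: all other tangible goods → 7.25% → £0.18
Cold medicine £10.94: OTC medicine → 7.25% → £0.79
Area rug (5x8) £356.77: household furniture → 9.25% + 2% surcharge = 11.25% → £40.14
Side table £82.29: household furniture → 9.25% → £7.61
Subtotal = £857.48; tax = £85.41; total due = £942.89

£942.89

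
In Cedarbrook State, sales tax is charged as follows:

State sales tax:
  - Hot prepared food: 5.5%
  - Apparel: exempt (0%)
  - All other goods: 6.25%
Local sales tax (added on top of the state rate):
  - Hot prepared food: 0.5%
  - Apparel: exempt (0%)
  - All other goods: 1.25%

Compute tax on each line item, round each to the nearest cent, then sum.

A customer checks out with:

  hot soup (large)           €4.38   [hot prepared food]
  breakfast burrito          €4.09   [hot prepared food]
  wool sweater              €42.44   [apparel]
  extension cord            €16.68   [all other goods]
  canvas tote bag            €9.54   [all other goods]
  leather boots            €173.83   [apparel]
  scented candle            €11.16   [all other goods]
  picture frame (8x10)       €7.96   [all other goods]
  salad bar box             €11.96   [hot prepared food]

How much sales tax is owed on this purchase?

€4.64

Hot soup (large) €4.38: hot prepared food → 5.5% + 0.5% local = 6% → €0.26
Breakfast burrito €4.09: hot prepared food → 5.5% + 0.5% local = 6% → €0.25
Wool sweater €42.44: apparel → 0% + 0% local = 0% → €0.00
Extension cord €16.68: all other goods → 6.25% + 1.25% local = 7.5% → €1.25
Canvas tote bag €9.54: all other goods → 6.25% + 1.25% local = 7.5% → €0.72
Leather boots €173.83: apparel → 0% + 0% local = 0% → €0.00
Scented candle €11.16: all other goods → 6.25% + 1.25% local = 7.5% → €0.84
Picture frame (8x10) €7.96: all other goods → 6.25% + 1.25% local = 7.5% → €0.60
Salad bar box €11.96: hot prepared food → 5.5% + 0.5% local = 6% → €0.72
Total tax = €0.26 + €0.25 + €1.25 + €0.72 + €0.84 + €0.60 + €0.72 = €4.64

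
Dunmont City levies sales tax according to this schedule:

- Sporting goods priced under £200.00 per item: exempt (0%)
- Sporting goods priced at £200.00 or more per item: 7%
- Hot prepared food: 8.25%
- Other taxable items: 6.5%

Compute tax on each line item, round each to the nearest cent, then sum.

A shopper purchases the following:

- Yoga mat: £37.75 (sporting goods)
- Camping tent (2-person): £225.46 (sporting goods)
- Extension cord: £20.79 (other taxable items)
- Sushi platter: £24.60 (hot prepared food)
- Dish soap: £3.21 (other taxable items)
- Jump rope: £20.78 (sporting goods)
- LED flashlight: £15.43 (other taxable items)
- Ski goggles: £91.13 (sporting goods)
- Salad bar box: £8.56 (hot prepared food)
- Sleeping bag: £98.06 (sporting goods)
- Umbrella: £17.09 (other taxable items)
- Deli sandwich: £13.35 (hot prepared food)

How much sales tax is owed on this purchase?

Yoga mat £37.75: sporting goods, under £200.00 → 0% → £0.00
Camping tent (2-person) £225.46: sporting goods, £200.00 or more → 7% → £15.78
Extension cord £20.79: other taxable items → 6.5% → £1.35
Sushi platter £24.60: hot prepared food → 8.25% → £2.03
Dish soap £3.21: other taxable items → 6.5% → £0.21
Jump rope £20.78: sporting goods, under £200.00 → 0% → £0.00
LED flashlight £15.43: other taxable items → 6.5% → £1.00
Ski goggles £91.13: sporting goods, under £200.00 → 0% → £0.00
Salad bar box £8.56: hot prepared food → 8.25% → £0.71
Sleeping bag £98.06: sporting goods, under £200.00 → 0% → £0.00
Umbrella £17.09: other taxable items → 6.5% → £1.11
Deli sandwich £13.35: hot prepared food → 8.25% → £1.10
Total tax = £15.78 + £1.35 + £2.03 + £0.21 + £1.00 + £0.71 + £1.11 + £1.10 = £23.29

£23.29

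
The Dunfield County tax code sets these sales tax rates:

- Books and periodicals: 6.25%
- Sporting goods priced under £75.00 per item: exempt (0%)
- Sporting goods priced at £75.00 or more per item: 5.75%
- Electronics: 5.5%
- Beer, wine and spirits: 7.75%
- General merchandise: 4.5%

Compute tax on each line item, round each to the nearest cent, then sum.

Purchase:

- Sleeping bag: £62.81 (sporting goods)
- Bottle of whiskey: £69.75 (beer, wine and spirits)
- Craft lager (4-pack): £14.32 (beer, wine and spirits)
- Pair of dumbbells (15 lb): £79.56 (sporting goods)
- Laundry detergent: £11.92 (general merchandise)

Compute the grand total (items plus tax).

Sleeping bag £62.81: sporting goods, under £75.00 → 0% → £0.00
Bottle of whiskey £69.75: beer, wine and spirits → 7.75% → £5.41
Craft lager (4-pack) £14.32: beer, wine and spirits → 7.75% → £1.11
Pair of dumbbells (15 lb) £79.56: sporting goods, £75.00 or more → 5.75% → £4.57
Laundry detergent £11.92: general merchandise → 4.5% → £0.54
Subtotal = £238.36; tax = £11.63; total due = £249.99

£249.99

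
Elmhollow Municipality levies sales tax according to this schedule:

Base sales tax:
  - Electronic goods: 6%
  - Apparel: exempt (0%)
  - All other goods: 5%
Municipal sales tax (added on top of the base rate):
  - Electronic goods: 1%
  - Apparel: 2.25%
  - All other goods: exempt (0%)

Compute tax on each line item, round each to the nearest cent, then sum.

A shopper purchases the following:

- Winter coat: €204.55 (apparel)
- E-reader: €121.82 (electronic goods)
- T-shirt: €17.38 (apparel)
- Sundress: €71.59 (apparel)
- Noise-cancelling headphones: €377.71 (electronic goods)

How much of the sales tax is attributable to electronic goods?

€34.97

E-reader €121.82: electronic goods → 6% + 1% municipal = 7% → €8.53
Noise-cancelling headphones €377.71: electronic goods → 6% + 1% municipal = 7% → €26.44
Tax on electronic goods = €8.53 + €26.44 = €34.97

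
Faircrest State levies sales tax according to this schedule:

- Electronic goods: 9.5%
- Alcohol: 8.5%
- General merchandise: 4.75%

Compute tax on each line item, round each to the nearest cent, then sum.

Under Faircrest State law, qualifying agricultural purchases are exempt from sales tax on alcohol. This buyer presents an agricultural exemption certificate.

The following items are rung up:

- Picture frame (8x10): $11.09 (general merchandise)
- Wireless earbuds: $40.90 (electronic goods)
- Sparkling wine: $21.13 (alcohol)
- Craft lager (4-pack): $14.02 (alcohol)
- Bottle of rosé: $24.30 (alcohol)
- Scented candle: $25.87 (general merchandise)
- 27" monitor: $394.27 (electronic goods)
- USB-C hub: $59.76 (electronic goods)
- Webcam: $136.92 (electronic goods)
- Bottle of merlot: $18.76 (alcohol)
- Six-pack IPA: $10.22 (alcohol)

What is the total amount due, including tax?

$819.04

Picture frame (8x10) $11.09: general merchandise → 4.75% → $0.53
Wireless earbuds $40.90: electronic goods → 9.5% → $3.89
Sparkling wine $21.13: alcohol, buyer-exempt → 0% → $0.00
Craft lager (4-pack) $14.02: alcohol, buyer-exempt → 0% → $0.00
Bottle of rosé $24.30: alcohol, buyer-exempt → 0% → $0.00
Scented candle $25.87: general merchandise → 4.75% → $1.23
27" monitor $394.27: electronic goods → 9.5% → $37.46
USB-C hub $59.76: electronic goods → 9.5% → $5.68
Webcam $136.92: electronic goods → 9.5% → $13.01
Bottle of merlot $18.76: alcohol, buyer-exempt → 0% → $0.00
Six-pack IPA $10.22: alcohol, buyer-exempt → 0% → $0.00
Subtotal = $757.24; tax = $61.80; total due = $819.04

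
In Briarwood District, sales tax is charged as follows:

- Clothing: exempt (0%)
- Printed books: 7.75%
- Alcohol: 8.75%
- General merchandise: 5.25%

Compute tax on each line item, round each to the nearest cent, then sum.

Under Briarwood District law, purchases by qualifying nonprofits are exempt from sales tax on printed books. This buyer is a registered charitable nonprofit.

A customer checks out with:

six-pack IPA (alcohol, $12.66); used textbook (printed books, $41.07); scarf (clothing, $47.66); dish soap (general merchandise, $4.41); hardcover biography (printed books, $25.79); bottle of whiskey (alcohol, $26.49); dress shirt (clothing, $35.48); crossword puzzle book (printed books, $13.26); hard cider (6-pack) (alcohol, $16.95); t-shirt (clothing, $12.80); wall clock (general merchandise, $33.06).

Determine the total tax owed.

Six-pack IPA $12.66: alcohol → 8.75% → $1.11
Used textbook $41.07: printed books, buyer-exempt → 0% → $0.00
Scarf $47.66: clothing → 0% → $0.00
Dish soap $4.41: general merchandise → 5.25% → $0.23
Hardcover biography $25.79: printed books, buyer-exempt → 0% → $0.00
Bottle of whiskey $26.49: alcohol → 8.75% → $2.32
Dress shirt $35.48: clothing → 0% → $0.00
Crossword puzzle book $13.26: printed books, buyer-exempt → 0% → $0.00
Hard cider (6-pack) $16.95: alcohol → 8.75% → $1.48
T-shirt $12.80: clothing → 0% → $0.00
Wall clock $33.06: general merchandise → 5.25% → $1.74
Total tax = $1.11 + $0.23 + $2.32 + $1.48 + $1.74 = $6.88

$6.88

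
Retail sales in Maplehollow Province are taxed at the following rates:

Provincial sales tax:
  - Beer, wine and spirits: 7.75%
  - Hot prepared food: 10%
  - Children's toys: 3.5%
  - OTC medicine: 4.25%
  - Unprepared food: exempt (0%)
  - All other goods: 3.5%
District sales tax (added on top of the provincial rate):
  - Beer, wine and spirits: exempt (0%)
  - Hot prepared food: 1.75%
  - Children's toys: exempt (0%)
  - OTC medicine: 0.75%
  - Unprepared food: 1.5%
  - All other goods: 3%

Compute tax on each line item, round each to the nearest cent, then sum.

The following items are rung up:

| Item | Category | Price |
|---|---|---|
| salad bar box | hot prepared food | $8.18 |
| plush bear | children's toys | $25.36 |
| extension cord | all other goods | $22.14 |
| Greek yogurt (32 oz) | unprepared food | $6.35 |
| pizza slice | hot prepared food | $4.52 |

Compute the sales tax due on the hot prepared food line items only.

Salad bar box $8.18: hot prepared food → 10% + 1.75% district = 11.75% → $0.96
Pizza slice $4.52: hot prepared food → 10% + 1.75% district = 11.75% → $0.53
Tax on hot prepared food = $0.96 + $0.53 = $1.49

$1.49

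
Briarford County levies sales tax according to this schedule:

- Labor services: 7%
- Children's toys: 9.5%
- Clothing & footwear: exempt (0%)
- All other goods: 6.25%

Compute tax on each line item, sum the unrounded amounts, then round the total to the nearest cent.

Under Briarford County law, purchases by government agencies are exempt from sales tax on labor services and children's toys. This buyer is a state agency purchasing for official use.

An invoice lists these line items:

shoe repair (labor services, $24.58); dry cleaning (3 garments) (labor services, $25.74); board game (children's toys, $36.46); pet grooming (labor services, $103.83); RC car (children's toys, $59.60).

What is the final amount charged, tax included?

$250.21

Shoe repair $24.58: labor services, buyer-exempt → 0% → $0.00
Dry cleaning (3 garments) $25.74: labor services, buyer-exempt → 0% → $0.00
Board game $36.46: children's toys, buyer-exempt → 0% → $0.00
Pet grooming $103.83: labor services, buyer-exempt → 0% → $0.00
RC car $59.60: children's toys, buyer-exempt → 0% → $0.00
Subtotal = $250.21; unrounded tax = $0.00 → $0.00; total due = $250.21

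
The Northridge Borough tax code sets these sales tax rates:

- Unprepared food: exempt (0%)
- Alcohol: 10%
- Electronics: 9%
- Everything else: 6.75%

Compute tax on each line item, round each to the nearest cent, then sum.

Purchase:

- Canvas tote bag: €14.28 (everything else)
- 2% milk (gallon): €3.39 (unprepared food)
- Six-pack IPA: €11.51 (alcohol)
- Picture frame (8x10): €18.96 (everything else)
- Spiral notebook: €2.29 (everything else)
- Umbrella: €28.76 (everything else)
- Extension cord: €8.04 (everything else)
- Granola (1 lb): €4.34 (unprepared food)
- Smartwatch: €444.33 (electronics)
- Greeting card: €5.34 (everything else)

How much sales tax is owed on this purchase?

€46.37

Canvas tote bag €14.28: everything else → 6.75% → €0.96
2% milk (gallon) €3.39: unprepared food → 0% → €0.00
Six-pack IPA €11.51: alcohol → 10% → €1.15
Picture frame (8x10) €18.96: everything else → 6.75% → €1.28
Spiral notebook €2.29: everything else → 6.75% → €0.15
Umbrella €28.76: everything else → 6.75% → €1.94
Extension cord €8.04: everything else → 6.75% → €0.54
Granola (1 lb) €4.34: unprepared food → 0% → €0.00
Smartwatch €444.33: electronics → 9% → €39.99
Greeting card €5.34: everything else → 6.75% → €0.36
Total tax = €0.96 + €1.15 + €1.28 + €0.15 + €1.94 + €0.54 + €39.99 + €0.36 = €46.37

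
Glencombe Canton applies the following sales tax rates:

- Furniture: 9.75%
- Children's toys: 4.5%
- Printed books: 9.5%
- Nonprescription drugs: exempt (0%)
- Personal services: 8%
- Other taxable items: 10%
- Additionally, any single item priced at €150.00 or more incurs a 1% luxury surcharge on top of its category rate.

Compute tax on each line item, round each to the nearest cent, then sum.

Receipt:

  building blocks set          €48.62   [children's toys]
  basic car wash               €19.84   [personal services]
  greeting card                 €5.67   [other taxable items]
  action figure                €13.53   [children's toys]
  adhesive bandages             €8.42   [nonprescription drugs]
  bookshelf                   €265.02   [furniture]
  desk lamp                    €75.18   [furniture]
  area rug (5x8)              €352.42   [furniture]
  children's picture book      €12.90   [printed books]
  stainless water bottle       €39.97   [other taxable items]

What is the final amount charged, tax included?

€925.47

Building blocks set €48.62: children's toys → 4.5% → €2.19
Basic car wash €19.84: personal services → 8% → €1.59
Greeting card €5.67: other taxable items → 10% → €0.57
Action figure €13.53: children's toys → 4.5% → €0.61
Adhesive bandages €8.42: nonprescription drugs → 0% → €0.00
Bookshelf €265.02: furniture → 9.75% + 1% surcharge = 10.75% → €28.49
Desk lamp €75.18: furniture → 9.75% → €7.33
Area rug (5x8) €352.42: furniture → 9.75% + 1% surcharge = 10.75% → €37.89
Children's picture book €12.90: printed books → 9.5% → €1.23
Stainless water bottle €39.97: other taxable items → 10% → €4.00
Subtotal = €841.57; tax = €83.90; total due = €925.47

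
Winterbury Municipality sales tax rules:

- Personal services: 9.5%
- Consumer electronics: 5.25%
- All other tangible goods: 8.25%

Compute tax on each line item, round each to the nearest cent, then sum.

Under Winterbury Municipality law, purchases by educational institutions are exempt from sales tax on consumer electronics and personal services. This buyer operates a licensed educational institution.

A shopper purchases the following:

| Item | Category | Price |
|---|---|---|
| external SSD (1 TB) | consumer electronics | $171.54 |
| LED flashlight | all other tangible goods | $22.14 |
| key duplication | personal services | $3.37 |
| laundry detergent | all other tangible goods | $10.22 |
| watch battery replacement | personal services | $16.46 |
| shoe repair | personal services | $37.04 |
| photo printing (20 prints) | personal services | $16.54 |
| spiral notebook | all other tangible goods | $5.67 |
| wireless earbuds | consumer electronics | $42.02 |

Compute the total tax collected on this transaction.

External SSD (1 TB) $171.54: consumer electronics, buyer-exempt → 0% → $0.00
LED flashlight $22.14: all other tangible goods → 8.25% → $1.83
Key duplication $3.37: personal services, buyer-exempt → 0% → $0.00
Laundry detergent $10.22: all other tangible goods → 8.25% → $0.84
Watch battery replacement $16.46: personal services, buyer-exempt → 0% → $0.00
Shoe repair $37.04: personal services, buyer-exempt → 0% → $0.00
Photo printing (20 prints) $16.54: personal services, buyer-exempt → 0% → $0.00
Spiral notebook $5.67: all other tangible goods → 8.25% → $0.47
Wireless earbuds $42.02: consumer electronics, buyer-exempt → 0% → $0.00
Total tax = $1.83 + $0.84 + $0.47 = $3.14

$3.14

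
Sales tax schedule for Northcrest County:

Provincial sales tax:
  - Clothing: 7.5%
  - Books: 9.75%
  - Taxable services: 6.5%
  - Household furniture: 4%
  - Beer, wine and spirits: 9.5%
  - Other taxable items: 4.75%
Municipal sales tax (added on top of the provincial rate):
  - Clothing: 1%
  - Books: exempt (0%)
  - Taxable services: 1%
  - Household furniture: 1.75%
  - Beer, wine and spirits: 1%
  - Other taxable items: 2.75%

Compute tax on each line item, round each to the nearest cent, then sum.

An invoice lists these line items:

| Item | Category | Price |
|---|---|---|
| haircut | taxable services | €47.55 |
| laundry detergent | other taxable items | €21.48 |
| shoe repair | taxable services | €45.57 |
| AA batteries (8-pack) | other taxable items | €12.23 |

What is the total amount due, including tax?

€136.35

Haircut €47.55: taxable services → 6.5% + 1% municipal = 7.5% → €3.57
Laundry detergent €21.48: other taxable items → 4.75% + 2.75% municipal = 7.5% → €1.61
Shoe repair €45.57: taxable services → 6.5% + 1% municipal = 7.5% → €3.42
AA batteries (8-pack) €12.23: other taxable items → 4.75% + 2.75% municipal = 7.5% → €0.92
Subtotal = €126.83; tax = €9.52; total due = €136.35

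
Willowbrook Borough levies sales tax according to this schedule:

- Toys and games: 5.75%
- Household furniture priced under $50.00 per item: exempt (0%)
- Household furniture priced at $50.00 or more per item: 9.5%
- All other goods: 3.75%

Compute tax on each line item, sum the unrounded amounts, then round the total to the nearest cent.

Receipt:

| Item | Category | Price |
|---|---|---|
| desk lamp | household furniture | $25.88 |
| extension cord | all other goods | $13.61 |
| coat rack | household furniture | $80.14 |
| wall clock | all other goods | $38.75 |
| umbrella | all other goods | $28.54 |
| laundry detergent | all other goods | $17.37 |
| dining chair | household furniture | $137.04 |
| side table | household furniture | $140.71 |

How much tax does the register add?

$37.68

Desk lamp $25.88: household furniture, under $50.00 → 0% → $0.00
Extension cord $13.61: all other goods → 3.75% → $0.510375
Coat rack $80.14: household furniture, $50.00 or more → 9.5% → $7.6133
Wall clock $38.75: all other goods → 3.75% → $1.453125
Umbrella $28.54: all other goods → 3.75% → $1.07025
Laundry detergent $17.37: all other goods → 3.75% → $0.651375
Dining chair $137.04: household furniture, $50.00 or more → 9.5% → $13.0188
Side table $140.71: household furniture, $50.00 or more → 9.5% → $13.36745
Unrounded tax sum = $37.684675 → $37.68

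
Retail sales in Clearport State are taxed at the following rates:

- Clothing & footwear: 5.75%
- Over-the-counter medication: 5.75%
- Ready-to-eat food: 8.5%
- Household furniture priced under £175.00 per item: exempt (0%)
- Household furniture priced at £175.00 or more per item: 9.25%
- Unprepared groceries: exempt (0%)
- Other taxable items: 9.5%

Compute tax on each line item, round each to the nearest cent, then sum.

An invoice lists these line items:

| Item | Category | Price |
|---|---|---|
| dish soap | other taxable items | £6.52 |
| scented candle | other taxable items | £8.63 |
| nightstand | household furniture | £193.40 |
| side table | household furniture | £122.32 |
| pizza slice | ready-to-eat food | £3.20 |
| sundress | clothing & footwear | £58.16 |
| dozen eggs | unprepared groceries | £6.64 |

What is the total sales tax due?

£22.94

Dish soap £6.52: other taxable items → 9.5% → £0.62
Scented candle £8.63: other taxable items → 9.5% → £0.82
Nightstand £193.40: household furniture, £175.00 or more → 9.25% → £17.89
Side table £122.32: household furniture, under £175.00 → 0% → £0.00
Pizza slice £3.20: ready-to-eat food → 8.5% → £0.27
Sundress £58.16: clothing & footwear → 5.75% → £3.34
Dozen eggs £6.64: unprepared groceries → 0% → £0.00
Total tax = £0.62 + £0.82 + £17.89 + £0.27 + £3.34 = £22.94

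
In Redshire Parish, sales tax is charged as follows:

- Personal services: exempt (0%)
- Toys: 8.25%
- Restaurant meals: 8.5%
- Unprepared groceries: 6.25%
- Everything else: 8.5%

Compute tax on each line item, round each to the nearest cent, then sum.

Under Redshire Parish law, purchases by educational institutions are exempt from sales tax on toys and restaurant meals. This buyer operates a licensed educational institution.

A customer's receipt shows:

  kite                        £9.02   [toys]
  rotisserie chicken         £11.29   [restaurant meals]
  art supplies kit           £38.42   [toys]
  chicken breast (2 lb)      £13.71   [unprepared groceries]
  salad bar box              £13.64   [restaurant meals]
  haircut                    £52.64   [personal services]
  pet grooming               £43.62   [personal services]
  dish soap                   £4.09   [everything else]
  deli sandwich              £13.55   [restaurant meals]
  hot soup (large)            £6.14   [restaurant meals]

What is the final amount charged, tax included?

Kite £9.02: toys, buyer-exempt → 0% → £0.00
Rotisserie chicken £11.29: restaurant meals, buyer-exempt → 0% → £0.00
Art supplies kit £38.42: toys, buyer-exempt → 0% → £0.00
Chicken breast (2 lb) £13.71: unprepared groceries → 6.25% → £0.86
Salad bar box £13.64: restaurant meals, buyer-exempt → 0% → £0.00
Haircut £52.64: personal services → 0% → £0.00
Pet grooming £43.62: personal services → 0% → £0.00
Dish soap £4.09: everything else → 8.5% → £0.35
Deli sandwich £13.55: restaurant meals, buyer-exempt → 0% → £0.00
Hot soup (large) £6.14: restaurant meals, buyer-exempt → 0% → £0.00
Subtotal = £206.12; tax = £1.21; total due = £207.33

£207.33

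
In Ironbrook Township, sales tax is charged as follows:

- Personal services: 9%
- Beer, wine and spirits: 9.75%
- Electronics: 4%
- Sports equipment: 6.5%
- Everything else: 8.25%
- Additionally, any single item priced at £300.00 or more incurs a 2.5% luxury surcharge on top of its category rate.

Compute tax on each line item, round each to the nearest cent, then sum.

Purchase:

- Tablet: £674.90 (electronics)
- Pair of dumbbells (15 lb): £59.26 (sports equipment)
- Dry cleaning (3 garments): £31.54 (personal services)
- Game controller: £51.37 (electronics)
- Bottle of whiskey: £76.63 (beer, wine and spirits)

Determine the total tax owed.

£60.08

Tablet £674.90: electronics → 4% + 2.5% surcharge = 6.5% → £43.87
Pair of dumbbells (15 lb) £59.26: sports equipment → 6.5% → £3.85
Dry cleaning (3 garments) £31.54: personal services → 9% → £2.84
Game controller £51.37: electronics → 4% → £2.05
Bottle of whiskey £76.63: beer, wine and spirits → 9.75% → £7.47
Total tax = £43.87 + £3.85 + £2.84 + £2.05 + £7.47 = £60.08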